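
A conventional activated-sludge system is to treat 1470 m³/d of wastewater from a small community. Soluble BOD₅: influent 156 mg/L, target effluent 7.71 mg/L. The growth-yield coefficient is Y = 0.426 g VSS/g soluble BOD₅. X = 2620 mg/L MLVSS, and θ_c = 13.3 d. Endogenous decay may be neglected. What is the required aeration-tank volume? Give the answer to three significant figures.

Biomass mass balance (decay neglected): V·X = Y·Q·(S₀ − S)·θ_c, so V = 0.426 × 1470 × (156 − 7.71) × 13.3 / 2620 = 471.4 m³.

V ≈ 471 m³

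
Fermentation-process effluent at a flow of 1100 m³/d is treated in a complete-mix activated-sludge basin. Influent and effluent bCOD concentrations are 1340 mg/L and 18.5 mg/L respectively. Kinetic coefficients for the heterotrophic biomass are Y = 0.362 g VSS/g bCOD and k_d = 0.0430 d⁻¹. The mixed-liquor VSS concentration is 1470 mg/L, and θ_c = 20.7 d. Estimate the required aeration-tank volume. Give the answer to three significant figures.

Steady-state biomass mass balance: V·X·(1 + k_d·θ_c) = Y·Q·(S₀ − S)·θ_c, so V = 0.362 × 1100 × (1340 − 18.5) × 20.7 / [1470 × (1 + 0.0430 × 20.7)] = 1.09×10^7 / 2778 = 3920 m³.

V ≈ 3920 m³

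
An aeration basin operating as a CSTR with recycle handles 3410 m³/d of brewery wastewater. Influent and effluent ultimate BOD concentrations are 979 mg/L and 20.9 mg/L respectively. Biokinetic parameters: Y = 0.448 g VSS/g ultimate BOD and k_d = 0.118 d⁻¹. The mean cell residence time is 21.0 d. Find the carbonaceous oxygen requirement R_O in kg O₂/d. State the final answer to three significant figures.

The observed yield is Y_obs = Y/(1 + k_d·θ_c) = 0.448 / (1 + 0.118 × 21.0) = 0.448 / 3.478 = 0.1288 g VSS per g ultimate BOD removed.
Mass of ultimate BOD removed per day: Q(S₀ − S) = 3410 × 958.1 g/m³ = 3267 kg/d.
P_X = Y_obs·Q·(S₀ − S) = 0.1288 × 3267 = 420.8 kg VSS/d.
R_O = Q·ΔS − 1.42 P_X = 3267 − 597.6 = 2670 kg O₂/d.

R_O ≈ 2670 kg O₂/d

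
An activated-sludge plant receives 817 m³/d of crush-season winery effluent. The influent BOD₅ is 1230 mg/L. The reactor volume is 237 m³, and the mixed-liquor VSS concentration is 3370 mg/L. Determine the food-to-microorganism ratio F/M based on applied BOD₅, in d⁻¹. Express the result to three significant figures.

F/M ≈ 1.26 d⁻¹

Food-to-microorganism ratio F/M = Q S₀ / (V X) = 817 × 1230 / (237.0 × 3370) = 1.258 d⁻¹.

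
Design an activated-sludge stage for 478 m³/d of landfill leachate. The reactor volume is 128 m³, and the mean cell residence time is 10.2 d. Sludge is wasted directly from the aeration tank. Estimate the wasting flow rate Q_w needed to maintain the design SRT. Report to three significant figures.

For wasting at MLVSS concentration, Q_w = V/θ_c = 128.0/10.2 = 12.55 m³/d.

Q_w ≈ 12.5 m³/d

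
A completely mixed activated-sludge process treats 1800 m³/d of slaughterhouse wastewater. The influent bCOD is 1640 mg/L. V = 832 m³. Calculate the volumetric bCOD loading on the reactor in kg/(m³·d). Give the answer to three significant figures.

Applied bCOD load per unit volume = Q·S₀/V = (1800 × 1640/1000)/832.0 = 3.548 kg bCOD·m⁻³·d⁻¹.

L_v ≈ 3.55 kg bCOD/(m³·d)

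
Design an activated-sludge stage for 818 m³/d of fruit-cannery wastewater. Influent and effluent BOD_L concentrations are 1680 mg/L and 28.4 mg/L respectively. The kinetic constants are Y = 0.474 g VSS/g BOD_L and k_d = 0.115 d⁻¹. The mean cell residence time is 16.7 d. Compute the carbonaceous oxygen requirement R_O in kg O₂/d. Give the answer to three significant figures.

Correct the yield for decay: Y_obs = Y/(1 + k_d θ_c) = 0.474 / (1 + 0.115 × 16.7) = 0.474 / 2.921 = 0.1623.
Q·(S₀ − S) = 818 × (1680 − 28.4) × 10⁻³ = 1351 kg/d removed.
Biomass synthesised: P_X = Y_obs × 1351 = 219.3 kg VSS/d.
Carbonaceous O₂ demand = substrate oxidised − cell-mass equivalent = 1351 − 1.42 × 219.3 = 1040 kg O₂/d.

R_O ≈ 1040 kg O₂/d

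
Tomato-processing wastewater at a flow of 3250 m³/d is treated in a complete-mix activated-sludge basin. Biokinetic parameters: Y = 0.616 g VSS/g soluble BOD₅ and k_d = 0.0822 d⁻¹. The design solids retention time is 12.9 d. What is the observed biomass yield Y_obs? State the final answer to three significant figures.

Y_obs ≈ 0.299 g VSS/g soluble BOD₅

Correct the yield for decay: Y_obs = Y/(1 + k_d θ_c) = 0.616 / (1 + 0.0822 × 12.9) = 0.616 / 2.060 = 0.2990.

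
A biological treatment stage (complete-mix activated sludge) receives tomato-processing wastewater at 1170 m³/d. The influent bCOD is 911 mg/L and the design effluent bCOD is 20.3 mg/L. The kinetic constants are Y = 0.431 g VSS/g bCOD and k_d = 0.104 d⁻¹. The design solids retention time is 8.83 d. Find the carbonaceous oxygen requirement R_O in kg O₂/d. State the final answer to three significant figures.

R_O ≈ 710 kg O₂/d

Correct the yield for decay: Y_obs = Y/(1 + k_d θ_c) = 0.431 / (1 + 0.104 × 8.83) = 0.431 / 1.918 = 0.2247.
Mass of bCOD removed per day: Q(S₀ − S) = 1170 × 890.7 g/m³ = 1042 kg/d.
Biomass synthesised: P_X = Y_obs × 1042 = 234.1 kg VSS/d.
R_O = Q·(S₀ − S) − 1.42·P_X = 1042 − 1.42 × 234.1 = 709.6 kg O₂/d.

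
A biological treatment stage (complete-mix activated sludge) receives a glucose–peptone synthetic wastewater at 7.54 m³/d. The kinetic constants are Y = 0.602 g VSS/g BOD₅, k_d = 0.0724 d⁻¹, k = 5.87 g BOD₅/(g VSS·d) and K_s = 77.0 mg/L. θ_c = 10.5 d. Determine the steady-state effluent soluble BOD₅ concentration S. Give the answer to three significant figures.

From the Monod/SRT balance for a CMAS, S = K_s·(1+k_d θ_c)/[θ_c·(Y k − k_d) − 1] = 77.0 × (1 + 0.0724 × 10.5) / [10.5 × (0.602 × 5.87 − 0.0724) − 1] = 135.5 / 35.34 = 3.835 mg/L.

S ≈ 3.83 mg/L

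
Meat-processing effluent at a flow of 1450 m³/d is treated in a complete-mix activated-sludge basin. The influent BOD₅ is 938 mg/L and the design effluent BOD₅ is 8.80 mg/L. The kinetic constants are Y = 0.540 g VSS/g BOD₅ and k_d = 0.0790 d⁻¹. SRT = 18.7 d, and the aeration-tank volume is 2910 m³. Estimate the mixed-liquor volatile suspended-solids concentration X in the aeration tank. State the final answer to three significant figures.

X ≈ 1890 mg/L

From V·X·(1 + k_d·θ_c) = Y·Q·(S₀ − S)·θ_c: X = 0.540 × 1450 × (938 − 8.80) × 18.7 / [2910 × (1 + 0.0790 × 18.7)] = 1887 mg/L.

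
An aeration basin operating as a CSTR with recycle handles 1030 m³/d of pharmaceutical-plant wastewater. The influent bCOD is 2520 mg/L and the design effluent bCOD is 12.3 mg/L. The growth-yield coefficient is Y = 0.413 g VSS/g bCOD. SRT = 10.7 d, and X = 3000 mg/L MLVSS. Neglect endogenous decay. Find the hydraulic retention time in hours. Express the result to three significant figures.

V·X = Y·Q·ΔS·θ_c gives V = 0.413 × 1030 × (2520 − 12.3) × 10.7 / 3000 = 3805 m³.
HRT = V/Q = 3805 m³ / 1030 m³·d⁻¹ = 3.694 d × 24 = 88.65 h.

τ ≈ 88.7 h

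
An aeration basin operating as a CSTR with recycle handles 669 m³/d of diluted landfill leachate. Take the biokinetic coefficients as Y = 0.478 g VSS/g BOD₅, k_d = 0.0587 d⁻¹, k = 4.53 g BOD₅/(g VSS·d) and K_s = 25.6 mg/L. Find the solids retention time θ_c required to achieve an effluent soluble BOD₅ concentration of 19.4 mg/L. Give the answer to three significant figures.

θ_c ≈ 1.14 d

At the target effluent, Y k S/(K_s+S) = 0.478×4.53×19.4/45.00 = 0.9335 d⁻¹.
1/θ_c = 0.9335 − 0.0587 = 0.8748 d⁻¹, so θ_c = 1.143 d.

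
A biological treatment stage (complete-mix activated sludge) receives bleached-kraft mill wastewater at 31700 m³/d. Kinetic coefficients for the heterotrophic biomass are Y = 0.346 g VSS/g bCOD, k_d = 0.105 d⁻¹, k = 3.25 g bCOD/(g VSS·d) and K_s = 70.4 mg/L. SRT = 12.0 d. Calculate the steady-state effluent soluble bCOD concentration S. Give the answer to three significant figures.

S ≈ 14.2 mg/L

From the Monod/SRT balance for a CMAS, S = K_s·(1+k_d θ_c)/[θ_c·(Y k − k_d) − 1] = 70.4 × (1 + 0.105 × 12.0) / [12.0 × (0.346 × 3.25 − 0.105) − 1] = 159.1 / 11.23 = 14.16 mg/L.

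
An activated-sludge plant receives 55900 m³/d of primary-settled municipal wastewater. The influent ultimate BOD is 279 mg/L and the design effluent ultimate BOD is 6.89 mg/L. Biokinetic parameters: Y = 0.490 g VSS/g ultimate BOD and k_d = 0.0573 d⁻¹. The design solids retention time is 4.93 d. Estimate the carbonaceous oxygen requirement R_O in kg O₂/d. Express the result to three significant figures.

R_O ≈ 6960 kg O₂/d

The observed yield is Y_obs = Y/(1 + k_d·θ_c) = 0.490 / (1 + 0.0573 × 4.93) = 0.490 / 1.282 = 0.3821 g VSS per g ultimate BOD removed.
ΔS = 279 − 6.89 = 272.1 mg/L, so the substrate removal rate is 55900 × 272.1/1000 = 15211 kg ultimate BOD/d.
Biomass synthesised: P_X = Y_obs × 15211 = 5812 kg VSS/d.
R_O = Q·(S₀ − S) − 1.42·P_X = 15211 − 1.42 × 5812 = 6958 kg O₂/d.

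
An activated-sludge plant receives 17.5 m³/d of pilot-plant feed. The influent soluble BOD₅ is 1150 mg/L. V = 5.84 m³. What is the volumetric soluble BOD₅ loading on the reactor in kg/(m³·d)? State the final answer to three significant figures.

L_v = Q S₀ / V = 17.5 × 1150 × 10⁻³ / 5.840 = 3.446 kg/(m³·d).

L_v ≈ 3.45 kg soluble BOD₅/(m³·d)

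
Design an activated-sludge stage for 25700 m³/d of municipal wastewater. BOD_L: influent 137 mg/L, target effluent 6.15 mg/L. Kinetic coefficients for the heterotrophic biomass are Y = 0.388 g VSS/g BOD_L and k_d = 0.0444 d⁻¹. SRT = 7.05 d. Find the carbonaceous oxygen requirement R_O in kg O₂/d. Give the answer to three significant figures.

R_O ≈ 1950 kg O₂/d

The observed yield is Y_obs = Y/(1 + k_d·θ_c) = 0.388 / (1 + 0.0444 × 7.05) = 0.388 / 1.313 = 0.2955 g VSS per g BOD_L removed.
Q·(S₀ − S) = 25700 × (137 − 6.15) × 10⁻³ = 3363 kg/d removed.
Net sludge production P_X = 0.2955 × 3363 = 993.7 kg VSS/d.
R_O = Q·(S₀ − S) − 1.42·P_X = 3363 − 1.42 × 993.7 = 1952 kg O₂/d.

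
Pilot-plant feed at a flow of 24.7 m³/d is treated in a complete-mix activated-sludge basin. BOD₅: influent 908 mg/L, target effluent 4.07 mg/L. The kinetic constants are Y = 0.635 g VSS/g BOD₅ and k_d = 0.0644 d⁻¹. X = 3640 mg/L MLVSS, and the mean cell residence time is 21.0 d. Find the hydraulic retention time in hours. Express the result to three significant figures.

Rearranging the biomass balance for a CMAS with decay, V = Y·Q·ΔS·θ_c / [X·(1+k_d θ_c)] = 0.635 × 24.7 × (908 − 4.07) × 21.0 / [3640 × (1 + 0.0644 × 21.0)] = 2.98×10^5 / 8563 = 34.77 m³.
HRT = V/Q = 34.77 m³ / 24.7 m³·d⁻¹ = 1.408 d × 24 = 33.79 h.

τ ≈ 33.8 h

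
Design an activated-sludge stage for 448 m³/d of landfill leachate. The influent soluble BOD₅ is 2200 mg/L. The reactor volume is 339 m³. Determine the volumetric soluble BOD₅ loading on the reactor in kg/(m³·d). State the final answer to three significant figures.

L_v ≈ 2.91 kg soluble BOD₅/(m³·d)

Volumetric loading L_v = Q·S₀ / V = 448 × 2200 g/m³ / 339.0 m³ = 2907 g/(m³·d) = 2.907 kg soluble BOD₅/(m³·d).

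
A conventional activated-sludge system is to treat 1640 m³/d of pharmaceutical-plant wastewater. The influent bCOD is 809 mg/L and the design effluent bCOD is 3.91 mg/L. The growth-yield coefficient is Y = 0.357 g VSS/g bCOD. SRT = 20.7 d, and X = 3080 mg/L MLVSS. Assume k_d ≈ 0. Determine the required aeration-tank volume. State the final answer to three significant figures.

Biomass mass balance (decay neglected): V·X = Y·Q·(S₀ − S)·θ_c, so V = 0.357 × 1640 × (809 − 3.91) × 20.7 / 3080 = 3168 m³.

V ≈ 3170 m³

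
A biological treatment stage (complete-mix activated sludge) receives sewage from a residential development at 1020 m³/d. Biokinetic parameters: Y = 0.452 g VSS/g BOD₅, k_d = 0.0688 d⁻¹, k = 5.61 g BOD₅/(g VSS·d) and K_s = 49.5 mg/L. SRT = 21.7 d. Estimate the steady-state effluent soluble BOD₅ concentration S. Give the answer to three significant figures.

S ≈ 2.35 mg/L

Effluent substrate depends only on kinetics and SRT: S = K_s(1 + k_d θ_c) / [θ_c(Yk − k_d) − 1] = 49.5 × (1 + 0.0688 × 21.7) / [21.7 × (0.452 × 5.61 − 0.0688) − 1] = 123.4 / 52.53 = 2.349 mg/L.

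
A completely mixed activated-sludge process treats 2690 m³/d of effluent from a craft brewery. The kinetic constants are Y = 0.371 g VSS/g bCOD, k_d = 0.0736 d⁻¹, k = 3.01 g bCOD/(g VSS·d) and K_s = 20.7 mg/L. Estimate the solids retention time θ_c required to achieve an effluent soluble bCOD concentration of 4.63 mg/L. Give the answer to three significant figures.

Specific growth rate at S = 4.63 mg/L: μ = YkS/(K_s+S) = 0.371·3.01·4.63/(20.7+4.63) = 0.2041 d⁻¹.
Then 1/θ_c = μ − k_d = 0.2041 − 0.0736 = 0.1305 d⁻¹, giving θ_c = 7.662 d.

θ_c ≈ 7.66 d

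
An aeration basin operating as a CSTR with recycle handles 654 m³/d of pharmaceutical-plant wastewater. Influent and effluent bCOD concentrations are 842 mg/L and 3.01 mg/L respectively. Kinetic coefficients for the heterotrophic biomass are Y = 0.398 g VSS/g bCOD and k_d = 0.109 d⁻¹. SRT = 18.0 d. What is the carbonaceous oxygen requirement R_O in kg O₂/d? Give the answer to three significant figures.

R_O ≈ 444 kg O₂/d

Observed yield with endogenous decay: Y_obs = Y / (1 + k_d·θ_c) = 0.398 / (1 + 0.109 × 18.0) = 0.398 / 2.962 = 0.1344 g VSS/g bCOD.
Substrate removed = Q·(S₀ − S) = 654 m³/d × (842 − 3.01) g/m³ = 5.49×10^5 g/d = 548.7 kg/d.
Net sludge production P_X = 0.1344 × 548.7 = 73.73 kg VSS/d.
R_O = Q·ΔS − 1.42 P_X = 548.7 − 104.7 = 444.0 kg O₂/d.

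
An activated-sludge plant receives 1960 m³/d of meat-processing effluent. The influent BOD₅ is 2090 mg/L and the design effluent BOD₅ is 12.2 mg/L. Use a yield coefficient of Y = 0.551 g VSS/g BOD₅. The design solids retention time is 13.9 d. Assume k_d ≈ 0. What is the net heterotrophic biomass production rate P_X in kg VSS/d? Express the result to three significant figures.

P_X ≈ 2240 kg VSS/d

No decay correction is needed, so Y_obs = Y = 0.551.
Substrate removed = Q·(S₀ − S) = 1960 m³/d × (2090 − 12.2) g/m³ = 4.07×10^6 g/d = 4072 kg/d.
P_X = Y_obs · Q(S₀ − S) = 0.5510 × 4072 = 2244 kg VSS/d.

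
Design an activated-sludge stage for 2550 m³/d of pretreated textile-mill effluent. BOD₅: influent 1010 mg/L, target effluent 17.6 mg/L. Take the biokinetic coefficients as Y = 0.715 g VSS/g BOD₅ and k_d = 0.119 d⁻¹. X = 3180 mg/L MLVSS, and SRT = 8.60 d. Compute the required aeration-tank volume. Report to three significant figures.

Rearranging the biomass balance for a CMAS with decay, V = Y·Q·ΔS·θ_c / [X·(1+k_d θ_c)] = 0.715 × 2550 × (1010 − 17.6) × 8.60 / [3180 × (1 + 0.119 × 8.60)] = 1.56×10^7 / 6434 = 2418 m³.

V ≈ 2420 m³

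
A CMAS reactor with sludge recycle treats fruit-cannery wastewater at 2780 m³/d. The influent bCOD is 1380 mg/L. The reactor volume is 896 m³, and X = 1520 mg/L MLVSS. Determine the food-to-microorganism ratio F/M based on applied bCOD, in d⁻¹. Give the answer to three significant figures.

F/M ≈ 2.82 d⁻¹

F/M = Q·S₀ / (V·X) = 2780 × 1380 / (896.0 × 1520) = 2.817 g bCOD·(g VSS·d)⁻¹.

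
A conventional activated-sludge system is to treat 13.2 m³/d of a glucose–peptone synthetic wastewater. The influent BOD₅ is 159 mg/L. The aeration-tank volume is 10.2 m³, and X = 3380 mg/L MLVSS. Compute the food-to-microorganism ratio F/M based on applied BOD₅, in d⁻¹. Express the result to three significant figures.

F/M ≈ 0.0609 d⁻¹

Food-to-microorganism ratio F/M = Q S₀ / (V X) = 13.2 × 159 / (10.20 × 3380) = 0.06088 d⁻¹.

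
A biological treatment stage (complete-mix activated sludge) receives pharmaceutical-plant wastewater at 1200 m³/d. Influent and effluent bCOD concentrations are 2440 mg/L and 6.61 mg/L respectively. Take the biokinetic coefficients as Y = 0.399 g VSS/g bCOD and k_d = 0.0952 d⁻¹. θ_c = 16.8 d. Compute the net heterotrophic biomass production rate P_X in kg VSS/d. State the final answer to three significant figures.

P_X ≈ 448 kg VSS/d

The observed yield is Y_obs = Y/(1 + k_d·θ_c) = 0.399 / (1 + 0.0952 × 16.8) = 0.399 / 2.599 = 0.1535 g VSS per g bCOD removed.
ΔS = 2440 − 6.61 = 2433 mg/L, so the substrate removal rate is 1200 × 2433/1000 = 2920 kg bCOD/d.
Biomass produced: P_X = Y_obs·Q·ΔS = 0.1535 × 2920 ≈ 448.2 kg VSS/d.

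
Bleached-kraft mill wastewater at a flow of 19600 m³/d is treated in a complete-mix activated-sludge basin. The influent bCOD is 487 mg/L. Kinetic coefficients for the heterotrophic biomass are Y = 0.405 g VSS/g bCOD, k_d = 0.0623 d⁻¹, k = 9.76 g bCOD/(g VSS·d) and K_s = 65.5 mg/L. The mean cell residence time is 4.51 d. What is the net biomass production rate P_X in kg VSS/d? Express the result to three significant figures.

From the Monod/SRT balance for a CMAS, S = K_s·(1+k_d θ_c)/[θ_c·(Y k − k_d) − 1] = 65.5 × (1 + 0.0623 × 4.51) / [4.51 × (0.405 × 9.76 − 0.0623) − 1] = 83.90 / 16.55 = 5.071 mg/L.
Y_obs = Y / (1 + k_d θ_c) = 0.405 / (1 + 0.0623 × 4.51) = 0.405 / 1.281 = 0.3162.
Q·(S₀ − S) = 19600 × (487 − 5.07) × 10⁻³ = 9446 kg/d removed.
So the net sludge growth is P_X = 0.3162 × 9446 = 2986 kg VSS/d.

P_X ≈ 2990 kg VSS/d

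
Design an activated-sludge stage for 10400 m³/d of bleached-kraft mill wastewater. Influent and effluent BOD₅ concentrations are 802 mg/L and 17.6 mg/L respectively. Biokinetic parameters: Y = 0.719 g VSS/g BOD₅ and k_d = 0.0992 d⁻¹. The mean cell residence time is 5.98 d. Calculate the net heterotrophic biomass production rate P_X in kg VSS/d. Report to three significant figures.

P_X ≈ 3680 kg VSS/d

Correct the yield for decay: Y_obs = Y/(1 + k_d θ_c) = 0.719 / (1 + 0.0992 × 5.98) = 0.719 / 1.593 = 0.4513.
Q·(S₀ − S) = 10400 × (802 − 17.6) × 10⁻³ = 8158 kg/d removed.
Net biomass production P_X = Y_obs × Q·(S₀ − S) = 0.4513 × 8158 = 3682 kg VSS/d.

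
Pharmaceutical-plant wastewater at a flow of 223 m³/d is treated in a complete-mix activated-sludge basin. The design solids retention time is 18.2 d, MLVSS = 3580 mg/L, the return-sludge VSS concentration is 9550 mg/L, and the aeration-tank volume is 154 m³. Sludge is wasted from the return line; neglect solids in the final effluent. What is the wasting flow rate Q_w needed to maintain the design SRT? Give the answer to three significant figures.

θ_c = V·X/(Q_w·X_r) when wasting from the recycle, so Q_w = V·X/(θ_c·X_r) = 154.0 × 3580 / (18.2 × 9550) = 3.172 m³/d.

Q_w ≈ 3.17 m³/d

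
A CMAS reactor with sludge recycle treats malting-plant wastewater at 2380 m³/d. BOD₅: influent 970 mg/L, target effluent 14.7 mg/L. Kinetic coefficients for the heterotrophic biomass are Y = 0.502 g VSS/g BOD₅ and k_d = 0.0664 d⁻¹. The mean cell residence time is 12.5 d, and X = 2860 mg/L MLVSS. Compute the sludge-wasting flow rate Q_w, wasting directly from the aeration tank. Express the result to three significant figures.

Q_w ≈ 218 m³/d

Rearranging the biomass balance for a CMAS with decay, V = Y·Q·ΔS·θ_c / [X·(1+k_d θ_c)] = 0.502 × 2380 × (970 − 14.7) × 12.5 / [2860 × (1 + 0.0664 × 12.5)] = 1.43×10^7 / 5234 = 2726 m³.
With mixed-liquor wasting, θ_c = V/Q_w, so Q_w = V/θ_c = 2726/12.5 = 218.1 m³/d.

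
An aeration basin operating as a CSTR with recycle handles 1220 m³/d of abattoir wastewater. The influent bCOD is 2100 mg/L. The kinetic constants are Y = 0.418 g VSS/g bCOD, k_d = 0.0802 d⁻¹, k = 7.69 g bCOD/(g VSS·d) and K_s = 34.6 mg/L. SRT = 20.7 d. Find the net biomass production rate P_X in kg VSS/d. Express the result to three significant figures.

P_X ≈ 402 kg VSS/d

From the Monod/SRT balance for a CMAS, S = K_s·(1+k_d θ_c)/[θ_c·(Y k − k_d) − 1] = 34.6 × (1 + 0.0802 × 20.7) / [20.7 × (0.418 × 7.69 − 0.0802) − 1] = 92.04 / 63.88 = 1.441 mg/L.
Observed yield with endogenous decay: Y_obs = Y / (1 + k_d·θ_c) = 0.418 / (1 + 0.0802 × 20.7) = 0.418 / 2.660 = 0.1571 g VSS/g bCOD.
ΔS = 2100 − 1.44 = 2099 mg/L, so the substrate removal rate is 1220 × 2099/1000 = 2560 kg bCOD/d.
P_X = Y_obs · Q(S₀ − S) = 0.1571 × 2560 = 402.3 kg VSS/d.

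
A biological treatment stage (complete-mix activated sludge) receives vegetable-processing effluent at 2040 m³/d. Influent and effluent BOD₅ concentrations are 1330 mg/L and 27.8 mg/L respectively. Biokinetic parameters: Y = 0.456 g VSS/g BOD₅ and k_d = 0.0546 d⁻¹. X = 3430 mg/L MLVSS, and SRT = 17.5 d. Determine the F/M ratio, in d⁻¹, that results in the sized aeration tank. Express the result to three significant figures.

F/M ≈ 0.250 d⁻¹

Steady-state biomass mass balance: V·X·(1 + k_d·θ_c) = Y·Q·(S₀ − S)·θ_c, so V = 0.456 × 2040 × (1330 − 27.8) × 17.5 / [3430 × (1 + 0.0546 × 17.5)] = 2.12×10^7 / 6707 = 3161 m³.
F/M = Q·S₀ / (V·X) = 2040 × 1330 / (3161 × 3430) = 0.2503 g BOD₅·(g VSS·d)⁻¹.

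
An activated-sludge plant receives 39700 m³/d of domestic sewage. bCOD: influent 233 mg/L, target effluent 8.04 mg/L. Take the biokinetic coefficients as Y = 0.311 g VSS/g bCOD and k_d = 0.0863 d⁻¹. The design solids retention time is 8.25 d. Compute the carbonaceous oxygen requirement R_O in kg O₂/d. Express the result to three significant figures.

Correct the yield for decay: Y_obs = Y/(1 + k_d θ_c) = 0.311 / (1 + 0.0863 × 8.25) = 0.311 / 1.712 = 0.1817.
Q·(S₀ − S) = 39700 × (233 − 8.04) × 10⁻³ = 8931 kg/d removed.
P_X = Y_obs·Q·(S₀ − S) = 0.1817 × 8931 = 1622 kg VSS/d.
Carbonaceous O₂ demand = substrate oxidised − cell-mass equivalent = 8931 − 1.42 × 1622 = 6627 kg O₂/d.

R_O ≈ 6630 kg O₂/d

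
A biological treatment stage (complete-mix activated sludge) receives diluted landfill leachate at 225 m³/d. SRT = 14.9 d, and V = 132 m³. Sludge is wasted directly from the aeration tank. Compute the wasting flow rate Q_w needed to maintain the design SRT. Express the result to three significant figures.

Q_w ≈ 8.86 m³/d

For wasting at MLVSS concentration, Q_w = V/θ_c = 132.0/14.9 = 8.859 m³/d.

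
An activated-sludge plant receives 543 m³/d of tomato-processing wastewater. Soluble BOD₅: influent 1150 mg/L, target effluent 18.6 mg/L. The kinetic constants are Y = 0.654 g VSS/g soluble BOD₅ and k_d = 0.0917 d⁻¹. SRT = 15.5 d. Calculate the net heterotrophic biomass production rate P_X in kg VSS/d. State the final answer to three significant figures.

Y_obs = Y / (1 + k_d θ_c) = 0.654 / (1 + 0.0917 × 15.5) = 0.654 / 2.421 = 0.2701.
Mass of soluble BOD₅ removed per day: Q(S₀ − S) = 543 × 1131 g/m³ = 614.4 kg/d.
Biomass produced: P_X = Y_obs·Q·ΔS = 0.2701 × 614.4 ≈ 165.9 kg VSS/d.

P_X ≈ 166 kg VSS/d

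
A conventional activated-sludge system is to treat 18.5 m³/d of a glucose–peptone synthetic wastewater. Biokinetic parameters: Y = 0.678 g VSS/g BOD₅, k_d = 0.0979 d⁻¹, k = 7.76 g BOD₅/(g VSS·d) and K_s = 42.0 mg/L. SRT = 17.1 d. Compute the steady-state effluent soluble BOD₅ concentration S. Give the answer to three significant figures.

S ≈ 1.29 mg/L

Effluent substrate depends only on kinetics and SRT: S = K_s(1 + k_d θ_c) / [θ_c(Yk − k_d) − 1] = 42.0 × (1 + 0.0979 × 17.1) / [17.1 × (0.678 × 7.76 − 0.0979) − 1] = 112.3 / 87.29 = 1.287 mg/L.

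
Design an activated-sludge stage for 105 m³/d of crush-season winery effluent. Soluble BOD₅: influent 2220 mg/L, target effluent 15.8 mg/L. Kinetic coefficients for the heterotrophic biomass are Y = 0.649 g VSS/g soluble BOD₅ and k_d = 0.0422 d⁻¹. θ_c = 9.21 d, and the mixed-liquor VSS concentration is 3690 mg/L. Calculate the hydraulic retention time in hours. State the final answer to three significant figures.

From the SRT design equation V = Y Q (S₀−S) θ_c / [X (1 + k_d θ_c)] = 0.649 × 105 × (2220 − 15.8) × 9.21 / [3690 × (1 + 0.0422 × 9.21)] = 1.38×10^6 / 5124 = 270.0 m³.
HRT = V/Q = 270.0 m³ / 105 m³·d⁻¹ = 2.571 d × 24 = 61.71 h.

τ ≈ 61.7 h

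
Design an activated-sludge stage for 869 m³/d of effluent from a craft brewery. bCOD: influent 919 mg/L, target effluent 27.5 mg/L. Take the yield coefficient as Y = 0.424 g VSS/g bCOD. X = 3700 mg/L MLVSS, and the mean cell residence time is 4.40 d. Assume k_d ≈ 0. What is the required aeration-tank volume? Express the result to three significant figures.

With k_d = 0 the design equation reduces to V = Y Q (S₀−S) θ_c / X = 0.424 × 869 × (919 − 27.5) × 4.40 / 3700 = 390.6 m³.

V ≈ 391 m³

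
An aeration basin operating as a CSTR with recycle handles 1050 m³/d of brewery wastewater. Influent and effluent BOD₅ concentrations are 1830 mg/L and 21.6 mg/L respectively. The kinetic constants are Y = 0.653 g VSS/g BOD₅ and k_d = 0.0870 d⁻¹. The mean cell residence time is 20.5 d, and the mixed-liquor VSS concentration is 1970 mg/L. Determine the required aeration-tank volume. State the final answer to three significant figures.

V ≈ 4640 m³

Rearranging the biomass balance for a CMAS with decay, V = Y·Q·ΔS·θ_c / [X·(1+k_d θ_c)] = 0.653 × 1050 × (1830 − 21.6) × 20.5 / [1970 × (1 + 0.0870 × 20.5)] = 2.54×10^7 / 5483 = 4635 m³.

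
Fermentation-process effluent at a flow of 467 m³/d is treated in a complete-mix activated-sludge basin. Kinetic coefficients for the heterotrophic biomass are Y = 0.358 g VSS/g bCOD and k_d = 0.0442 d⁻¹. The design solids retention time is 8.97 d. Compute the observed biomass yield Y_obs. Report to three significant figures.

Y_obs ≈ 0.256 g VSS/g bCOD

The observed yield is Y_obs = Y/(1 + k_d·θ_c) = 0.358 / (1 + 0.0442 × 8.97) = 0.358 / 1.396 = 0.2564 g VSS per g bCOD removed.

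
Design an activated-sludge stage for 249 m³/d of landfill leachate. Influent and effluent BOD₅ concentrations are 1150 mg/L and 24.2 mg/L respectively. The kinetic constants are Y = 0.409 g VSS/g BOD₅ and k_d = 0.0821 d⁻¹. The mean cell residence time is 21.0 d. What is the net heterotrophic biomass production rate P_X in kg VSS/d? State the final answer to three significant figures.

P_X ≈ 42.1 kg VSS/d

Observed yield with endogenous decay: Y_obs = Y / (1 + k_d·θ_c) = 0.409 / (1 + 0.0821 × 21.0) = 0.409 / 2.724 = 0.1501 g VSS/g BOD₅.
Q·(S₀ − S) = 249 × (1150 − 24.2) × 10⁻³ = 280.3 kg/d removed.
So the net sludge growth is P_X = 0.1501 × 280.3 = 42.09 kg VSS/d.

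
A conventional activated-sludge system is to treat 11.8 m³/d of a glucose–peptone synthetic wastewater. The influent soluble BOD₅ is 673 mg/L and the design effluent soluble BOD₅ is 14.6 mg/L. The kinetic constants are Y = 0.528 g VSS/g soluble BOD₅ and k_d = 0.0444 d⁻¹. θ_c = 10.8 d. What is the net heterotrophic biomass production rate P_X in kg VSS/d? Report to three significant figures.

Correct the yield for decay: Y_obs = Y/(1 + k_d θ_c) = 0.528 / (1 + 0.0444 × 10.8) = 0.528 / 1.480 = 0.3569.
ΔS = 673 − 14.6 = 658.4 mg/L, so the substrate removal rate is 11.8 × 658.4/1000 = 7.769 kg soluble BOD₅/d.
P_X = Y_obs · Q(S₀ − S) = 0.3569 × 7.769 = 2.773 kg VSS/d.

P_X ≈ 2.77 kg VSS/d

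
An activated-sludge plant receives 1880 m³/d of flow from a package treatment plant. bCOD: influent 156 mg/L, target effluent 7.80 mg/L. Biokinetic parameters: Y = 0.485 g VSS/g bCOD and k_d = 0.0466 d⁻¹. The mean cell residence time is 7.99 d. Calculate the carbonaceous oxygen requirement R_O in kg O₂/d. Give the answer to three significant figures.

Y_obs = Y / (1 + k_d θ_c) = 0.485 / (1 + 0.0466 × 7.99) = 0.485 / 1.372 = 0.3534.
Q·(S₀ − S) = 1880 × (156 − 7.80) × 10⁻³ = 278.6 kg/d removed.
Biomass synthesised: P_X = Y_obs × 278.6 = 98.47 kg VSS/d.
R_O = Q·ΔS − 1.42 P_X = 278.6 − 139.8 = 138.8 kg O₂/d.

R_O ≈ 139 kg O₂/d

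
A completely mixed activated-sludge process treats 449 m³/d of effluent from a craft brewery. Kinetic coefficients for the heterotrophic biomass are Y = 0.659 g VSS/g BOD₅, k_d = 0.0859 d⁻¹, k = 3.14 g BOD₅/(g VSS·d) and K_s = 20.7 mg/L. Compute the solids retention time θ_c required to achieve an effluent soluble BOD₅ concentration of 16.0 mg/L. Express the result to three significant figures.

θ_c ≈ 1.23 d

Specific growth rate at S = 16.0 mg/L: μ = YkS/(K_s+S) = 0.659·3.14·16.0/(20.7+16.0) = 0.9021 d⁻¹.
θ_c = 1/(μ − k_d) = 1/(0.9021 − 0.0859) = 1/0.8162 = 1.225 d.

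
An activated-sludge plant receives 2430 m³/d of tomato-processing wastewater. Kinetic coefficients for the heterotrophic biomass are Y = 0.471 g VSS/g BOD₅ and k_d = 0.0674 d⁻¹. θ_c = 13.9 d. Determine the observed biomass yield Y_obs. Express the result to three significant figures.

Y_obs ≈ 0.243 g VSS/g BOD₅

Correct the yield for decay: Y_obs = Y/(1 + k_d θ_c) = 0.471 / (1 + 0.0674 × 13.9) = 0.471 / 1.937 = 0.2432.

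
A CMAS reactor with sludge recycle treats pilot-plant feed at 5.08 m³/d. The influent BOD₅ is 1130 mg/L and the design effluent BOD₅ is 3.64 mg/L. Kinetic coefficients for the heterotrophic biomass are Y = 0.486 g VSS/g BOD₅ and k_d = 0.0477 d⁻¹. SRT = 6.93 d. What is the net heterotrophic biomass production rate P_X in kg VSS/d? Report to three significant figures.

P_X ≈ 2.09 kg VSS/d

Y_obs = Y / (1 + k_d θ_c) = 0.486 / (1 + 0.0477 × 6.93) = 0.486 / 1.331 = 0.3653.
Mass of BOD₅ removed per day: Q(S₀ − S) = 5.08 × 1126 g/m³ = 5.722 kg/d.
Biomass produced: P_X = Y_obs·Q·ΔS = 0.3653 × 5.722 ≈ 2.090 kg VSS/d.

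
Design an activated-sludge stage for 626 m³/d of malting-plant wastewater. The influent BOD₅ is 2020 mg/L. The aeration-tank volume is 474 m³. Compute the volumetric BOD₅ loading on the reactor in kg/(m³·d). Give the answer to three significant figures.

Applied BOD₅ load per unit volume = Q·S₀/V = (626 × 2020/1000)/474.0 = 2.668 kg BOD₅·m⁻³·d⁻¹.

L_v ≈ 2.67 kg BOD₅/(m³·d)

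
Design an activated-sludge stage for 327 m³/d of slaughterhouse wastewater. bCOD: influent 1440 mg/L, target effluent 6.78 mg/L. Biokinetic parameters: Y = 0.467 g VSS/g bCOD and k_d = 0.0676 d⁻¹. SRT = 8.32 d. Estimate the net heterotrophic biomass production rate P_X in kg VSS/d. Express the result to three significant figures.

P_X ≈ 140 kg VSS/d

Correct the yield for decay: Y_obs = Y/(1 + k_d θ_c) = 0.467 / (1 + 0.0676 × 8.32) = 0.467 / 1.562 = 0.2989.
ΔS = 1440 − 6.78 = 1433 mg/L, so the substrate removal rate is 327 × 1433/1000 = 468.7 kg bCOD/d.
Biomass produced: P_X = Y_obs·Q·ΔS = 0.2989 × 468.7 ≈ 140.1 kg VSS/d.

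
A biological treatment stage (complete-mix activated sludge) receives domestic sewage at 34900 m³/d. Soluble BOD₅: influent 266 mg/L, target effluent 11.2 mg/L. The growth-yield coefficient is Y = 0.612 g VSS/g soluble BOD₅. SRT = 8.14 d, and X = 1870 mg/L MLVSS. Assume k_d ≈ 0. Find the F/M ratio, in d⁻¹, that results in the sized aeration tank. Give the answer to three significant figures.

V·X = Y·Q·ΔS·θ_c gives V = 0.612 × 34900 × (266 − 11.2) × 8.14 / 1870 = 23690 m³.
Food-to-microorganism ratio F/M = Q S₀ / (V X) = 34900 × 266 / (23690 × 1870) = 0.2096 d⁻¹.

F/M ≈ 0.210 d⁻¹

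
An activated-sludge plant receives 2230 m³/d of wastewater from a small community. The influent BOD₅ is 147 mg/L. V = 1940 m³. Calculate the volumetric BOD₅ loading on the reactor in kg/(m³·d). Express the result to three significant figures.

L_v = Q S₀ / V = 2230 × 147 × 10⁻³ / 1940 = 0.1690 kg/(m³·d).

L_v ≈ 0.169 kg BOD₅/(m³·d)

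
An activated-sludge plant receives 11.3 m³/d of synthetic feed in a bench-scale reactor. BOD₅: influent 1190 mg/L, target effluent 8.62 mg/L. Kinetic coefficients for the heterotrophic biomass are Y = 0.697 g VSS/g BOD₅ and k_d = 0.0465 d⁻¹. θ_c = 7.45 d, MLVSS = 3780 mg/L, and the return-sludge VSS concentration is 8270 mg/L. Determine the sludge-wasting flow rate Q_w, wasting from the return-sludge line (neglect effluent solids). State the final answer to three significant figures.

Q_w ≈ 0.836 m³/d

Rearranging the biomass balance for a CMAS with decay, V = Y·Q·ΔS·θ_c / [X·(1+k_d θ_c)] = 0.697 × 11.3 × (1190 − 8.62) × 7.45 / [3780 × (1 + 0.0465 × 7.45)] = 6.93×10^4 / 5089 = 13.62 m³.
Q_w = (V·X)/(θ_c X_r) = 13.62 × 3780 / (7.45 × 8270) = 0.8356 m³/d.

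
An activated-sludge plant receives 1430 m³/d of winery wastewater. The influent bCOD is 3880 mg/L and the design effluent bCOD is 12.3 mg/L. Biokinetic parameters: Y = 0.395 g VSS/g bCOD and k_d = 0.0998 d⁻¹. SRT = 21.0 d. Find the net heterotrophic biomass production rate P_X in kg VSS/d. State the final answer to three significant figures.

P_X ≈ 706 kg VSS/d

Y_obs = Y / (1 + k_d θ_c) = 0.395 / (1 + 0.0998 × 21.0) = 0.395 / 3.096 = 0.1276.
Mass of bCOD removed per day: Q(S₀ − S) = 1430 × 3868 g/m³ = 5531 kg/d.
So the net sludge growth is P_X = 0.1276 × 5531 = 705.7 kg VSS/d.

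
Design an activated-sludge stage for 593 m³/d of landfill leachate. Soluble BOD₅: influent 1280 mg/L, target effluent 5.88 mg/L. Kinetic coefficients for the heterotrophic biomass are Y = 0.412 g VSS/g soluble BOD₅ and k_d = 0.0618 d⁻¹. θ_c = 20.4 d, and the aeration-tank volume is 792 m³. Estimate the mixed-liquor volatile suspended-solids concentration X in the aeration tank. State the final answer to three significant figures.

X ≈ 3550 mg/L

From V·X·(1 + k_d·θ_c) = Y·Q·(S₀ − S)·θ_c: X = 0.412 × 593 × (1280 − 5.88) × 20.4 / [792 × (1 + 0.0618 × 20.4)] = 3547 mg/L.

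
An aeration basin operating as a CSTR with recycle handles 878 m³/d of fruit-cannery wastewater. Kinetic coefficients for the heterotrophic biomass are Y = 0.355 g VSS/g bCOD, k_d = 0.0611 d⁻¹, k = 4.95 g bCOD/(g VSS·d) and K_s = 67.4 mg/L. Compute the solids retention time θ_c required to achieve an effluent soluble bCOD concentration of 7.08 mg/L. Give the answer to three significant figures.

θ_c ≈ 9.44 d

Specific growth rate at S = 7.08 mg/L: μ = YkS/(K_s+S) = 0.355·4.95·7.08/(67.4+7.08) = 0.1670 d⁻¹.
1/θ_c = 0.1670 − 0.0611 = 0.1059 d⁻¹, so θ_c = 9.439 d.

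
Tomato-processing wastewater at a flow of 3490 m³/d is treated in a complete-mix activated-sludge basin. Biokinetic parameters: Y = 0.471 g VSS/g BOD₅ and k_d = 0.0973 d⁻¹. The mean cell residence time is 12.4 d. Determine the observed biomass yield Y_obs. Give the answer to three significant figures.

Observed yield with endogenous decay: Y_obs = Y / (1 + k_d·θ_c) = 0.471 / (1 + 0.0973 × 12.4) = 0.471 / 2.207 = 0.2135 g VSS/g BOD₅.

Y_obs ≈ 0.213 g VSS/g BOD₅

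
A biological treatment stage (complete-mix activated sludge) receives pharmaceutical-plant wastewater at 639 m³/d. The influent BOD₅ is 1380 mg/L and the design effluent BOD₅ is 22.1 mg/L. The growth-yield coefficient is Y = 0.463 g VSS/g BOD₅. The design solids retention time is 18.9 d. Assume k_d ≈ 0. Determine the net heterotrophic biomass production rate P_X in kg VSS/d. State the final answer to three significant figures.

Since k_d ≈ 0, Y_obs = Y = 0.463 g VSS/g BOD₅.
Substrate removed = Q·(S₀ − S) = 639 m³/d × (1380 − 22.1) g/m³ = 8.68×10^5 g/d = 867.7 kg/d.
P_X = Y_obs · Q(S₀ − S) = 0.4630 × 867.7 = 401.7 kg VSS/d.

P_X ≈ 402 kg VSS/d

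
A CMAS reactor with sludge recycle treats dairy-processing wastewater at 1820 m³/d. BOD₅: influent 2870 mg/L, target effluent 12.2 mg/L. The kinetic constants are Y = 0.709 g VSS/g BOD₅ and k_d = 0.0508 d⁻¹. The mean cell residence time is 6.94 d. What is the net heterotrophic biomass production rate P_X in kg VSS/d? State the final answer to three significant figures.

Observed yield with endogenous decay: Y_obs = Y / (1 + k_d·θ_c) = 0.709 / (1 + 0.0508 × 6.94) = 0.709 / 1.353 = 0.5242 g VSS/g BOD₅.
Q·(S₀ − S) = 1820 × (2870 − 12.2) × 10⁻³ = 5201 kg/d removed.
So the net sludge growth is P_X = 0.5242 × 5201 = 2726 kg VSS/d.

P_X ≈ 2730 kg VSS/d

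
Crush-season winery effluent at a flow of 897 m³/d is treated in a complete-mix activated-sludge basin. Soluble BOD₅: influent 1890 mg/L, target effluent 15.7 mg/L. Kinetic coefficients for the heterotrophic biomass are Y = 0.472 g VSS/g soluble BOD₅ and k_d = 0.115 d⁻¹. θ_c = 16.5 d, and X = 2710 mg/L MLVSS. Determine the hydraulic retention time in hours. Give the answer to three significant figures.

Rearranging the biomass balance for a CMAS with decay, V = Y·Q·ΔS·θ_c / [X·(1+k_d θ_c)] = 0.472 × 897 × (1890 − 15.7) × 16.5 / [2710 × (1 + 0.115 × 16.5)] = 1.31×10^7 / 7852 = 1667 m³.
HRT = V/Q = 1667 m³ / 897 m³·d⁻¹ = 1.859 d × 24 = 44.62 h.

τ ≈ 44.6 h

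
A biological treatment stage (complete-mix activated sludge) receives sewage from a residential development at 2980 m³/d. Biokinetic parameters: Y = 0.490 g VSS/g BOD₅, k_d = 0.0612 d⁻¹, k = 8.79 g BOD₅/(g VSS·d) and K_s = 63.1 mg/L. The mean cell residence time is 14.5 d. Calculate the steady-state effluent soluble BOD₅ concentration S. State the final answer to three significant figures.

From the Monod/SRT balance for a CMAS, S = K_s·(1+k_d θ_c)/[θ_c·(Y k − k_d) − 1] = 63.1 × (1 + 0.0612 × 14.5) / [14.5 × (0.490 × 8.79 − 0.0612) − 1] = 119.1 / 60.57 = 1.966 mg/L.

S ≈ 1.97 mg/L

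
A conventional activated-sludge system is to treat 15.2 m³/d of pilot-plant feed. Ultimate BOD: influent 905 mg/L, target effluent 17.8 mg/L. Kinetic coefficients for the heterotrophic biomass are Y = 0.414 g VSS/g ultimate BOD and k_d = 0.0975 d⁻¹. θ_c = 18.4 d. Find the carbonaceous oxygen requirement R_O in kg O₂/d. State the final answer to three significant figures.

R_O ≈ 10.6 kg O₂/d

Observed yield with endogenous decay: Y_obs = Y / (1 + k_d·θ_c) = 0.414 / (1 + 0.0975 × 18.4) = 0.414 / 2.794 = 0.1482 g VSS/g ultimate BOD.
Q·(S₀ − S) = 15.2 × (905 − 17.8) × 10⁻³ = 13.49 kg/d removed.
Biomass synthesised: P_X = Y_obs × 13.49 = 1.998 kg VSS/d.
R_O = Q·(S₀ − S) − 1.42·P_X = 13.49 − 1.42 × 1.998 = 10.65 kg O₂/d.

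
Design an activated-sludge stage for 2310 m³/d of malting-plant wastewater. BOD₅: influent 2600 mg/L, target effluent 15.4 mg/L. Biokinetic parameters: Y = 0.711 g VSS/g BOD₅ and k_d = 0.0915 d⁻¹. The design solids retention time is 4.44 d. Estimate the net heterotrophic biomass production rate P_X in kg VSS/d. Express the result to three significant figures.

Correct the yield for decay: Y_obs = Y/(1 + k_d θ_c) = 0.711 / (1 + 0.0915 × 4.44) = 0.711 / 1.406 = 0.5056.
Q·(S₀ − S) = 2310 × (2600 − 15.4) × 10⁻³ = 5970 kg/d removed.
Biomass produced: P_X = Y_obs·Q·ΔS = 0.5056 × 5970 ≈ 3019 kg VSS/d.

P_X ≈ 3020 kg VSS/d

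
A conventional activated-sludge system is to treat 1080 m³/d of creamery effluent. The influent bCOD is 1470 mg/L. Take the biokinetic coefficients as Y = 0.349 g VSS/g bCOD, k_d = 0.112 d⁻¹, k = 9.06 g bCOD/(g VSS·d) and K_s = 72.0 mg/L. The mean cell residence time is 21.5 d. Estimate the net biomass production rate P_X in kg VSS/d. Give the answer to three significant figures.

From the Monod/SRT balance for a CMAS, S = K_s·(1+k_d θ_c)/[θ_c·(Y k − k_d) − 1] = 72.0 × (1 + 0.112 × 21.5) / [21.5 × (0.349 × 9.06 − 0.112) − 1] = 245.4 / 64.57 = 3.800 mg/L.
Observed yield with endogenous decay: Y_obs = Y / (1 + k_d·θ_c) = 0.349 / (1 + 0.112 × 21.5) = 0.349 / 3.408 = 0.1024 g VSS/g bCOD.
Q·(S₀ − S) = 1080 × (1470 − 3.80) × 10⁻³ = 1583 kg/d removed.
Net biomass production P_X = Y_obs × Q·(S₀ − S) = 0.1024 × 1583 = 162.2 kg VSS/d.

P_X ≈ 162 kg VSS/d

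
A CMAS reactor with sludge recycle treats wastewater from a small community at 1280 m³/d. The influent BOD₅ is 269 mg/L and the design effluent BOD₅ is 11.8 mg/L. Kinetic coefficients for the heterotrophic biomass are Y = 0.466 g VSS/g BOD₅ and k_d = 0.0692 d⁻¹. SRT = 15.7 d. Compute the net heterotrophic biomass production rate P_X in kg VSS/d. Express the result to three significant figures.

Correct the yield for decay: Y_obs = Y/(1 + k_d θ_c) = 0.466 / (1 + 0.0692 × 15.7) = 0.466 / 2.086 = 0.2233.
Q·(S₀ − S) = 1280 × (269 − 11.8) × 10⁻³ = 329.2 kg/d removed.
P_X = Y_obs · Q(S₀ − S) = 0.2233 × 329.2 = 73.53 kg VSS/d.

P_X ≈ 73.5 kg VSS/d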